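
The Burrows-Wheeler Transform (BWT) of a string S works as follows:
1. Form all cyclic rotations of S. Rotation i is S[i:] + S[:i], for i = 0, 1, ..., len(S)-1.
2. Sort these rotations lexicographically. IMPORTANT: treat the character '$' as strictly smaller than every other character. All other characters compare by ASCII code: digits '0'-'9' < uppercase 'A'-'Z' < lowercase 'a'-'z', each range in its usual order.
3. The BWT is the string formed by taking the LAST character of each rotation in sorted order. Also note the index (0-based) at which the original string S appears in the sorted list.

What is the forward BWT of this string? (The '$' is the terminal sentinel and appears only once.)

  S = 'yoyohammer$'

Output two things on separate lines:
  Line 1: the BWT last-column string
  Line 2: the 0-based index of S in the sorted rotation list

Answer: rhmomayyeo$
10

Derivation:
All 11 rotations (rotation i = S[i:]+S[:i]):
  rot[0] = yoyohammer$
  rot[1] = oyohammer$y
  rot[2] = yohammer$yo
  rot[3] = ohammer$yoy
  rot[4] = hammer$yoyo
  rot[5] = ammer$yoyoh
  rot[6] = mmer$yoyoha
  rot[7] = mer$yoyoham
  rot[8] = er$yoyohamm
  rot[9] = r$yoyohamme
  rot[10] = $yoyohammer
Sorted (with $ < everything):
  sorted[0] = $yoyohammer  (last char: 'r')
  sorted[1] = ammer$yoyoh  (last char: 'h')
  sorted[2] = er$yoyohamm  (last char: 'm')
  sorted[3] = hammer$yoyo  (last char: 'o')
  sorted[4] = mer$yoyoham  (last char: 'm')
  sorted[5] = mmer$yoyoha  (last char: 'a')
  sorted[6] = ohammer$yoy  (last char: 'y')
  sorted[7] = oyohammer$y  (last char: 'y')
  sorted[8] = r$yoyohamme  (last char: 'e')
  sorted[9] = yohammer$yo  (last char: 'o')
  sorted[10] = yoyohammer$  (last char: '$')
Last column: rhmomayyeo$
Original string S is at sorted index 10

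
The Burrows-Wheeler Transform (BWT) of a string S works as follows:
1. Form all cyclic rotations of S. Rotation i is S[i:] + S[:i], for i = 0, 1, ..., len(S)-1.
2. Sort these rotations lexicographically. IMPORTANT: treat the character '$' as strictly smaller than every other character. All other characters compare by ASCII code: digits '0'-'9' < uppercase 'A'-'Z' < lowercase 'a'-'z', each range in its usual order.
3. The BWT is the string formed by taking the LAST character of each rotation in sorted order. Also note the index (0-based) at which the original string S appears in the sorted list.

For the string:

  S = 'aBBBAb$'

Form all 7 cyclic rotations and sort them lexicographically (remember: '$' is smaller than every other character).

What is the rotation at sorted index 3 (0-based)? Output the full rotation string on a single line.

Answer: BBAb$aB

Derivation:
All 7 rotations (rotation i = S[i:]+S[:i]):
  rot[0] = aBBBAb$
  rot[1] = BBBAb$a
  rot[2] = BBAb$aB
  rot[3] = BAb$aBB
  rot[4] = Ab$aBBB
  rot[5] = b$aBBBA
  rot[6] = $aBBBAb
Sorted (with $ < everything):
  sorted[0] = $aBBBAb
  sorted[1] = Ab$aBBB
  sorted[2] = BAb$aBB
  sorted[3] = BBAb$aB
  sorted[4] = BBBAb$a
  sorted[5] = aBBBAb$
  sorted[6] = b$aBBBA
sorted[3] = BBAb$aB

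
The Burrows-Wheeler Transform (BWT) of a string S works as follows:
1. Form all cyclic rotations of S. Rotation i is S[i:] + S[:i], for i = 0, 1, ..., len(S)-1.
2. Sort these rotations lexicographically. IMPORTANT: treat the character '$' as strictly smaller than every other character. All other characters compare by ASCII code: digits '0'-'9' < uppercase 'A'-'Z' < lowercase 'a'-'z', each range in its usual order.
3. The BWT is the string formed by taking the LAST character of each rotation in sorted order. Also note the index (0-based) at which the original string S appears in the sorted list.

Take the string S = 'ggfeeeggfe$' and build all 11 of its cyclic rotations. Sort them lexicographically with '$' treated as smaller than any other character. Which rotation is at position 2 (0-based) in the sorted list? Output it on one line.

Answer: eeeggfe$ggf

Derivation:
All 11 rotations (rotation i = S[i:]+S[:i]):
  rot[0] = ggfeeeggfe$
  rot[1] = gfeeeggfe$g
  rot[2] = feeeggfe$gg
  rot[3] = eeeggfe$ggf
  rot[4] = eeggfe$ggfe
  rot[5] = eggfe$ggfee
  rot[6] = ggfe$ggfeee
  rot[7] = gfe$ggfeeeg
  rot[8] = fe$ggfeeegg
  rot[9] = e$ggfeeeggf
  rot[10] = $ggfeeeggfe
Sorted (with $ < everything):
  sorted[0] = $ggfeeeggfe
  sorted[1] = e$ggfeeeggf
  sorted[2] = eeeggfe$ggf
  sorted[3] = eeggfe$ggfe
  sorted[4] = eggfe$ggfee
  sorted[5] = fe$ggfeeegg
  sorted[6] = feeeggfe$gg
  sorted[7] = gfe$ggfeeeg
  sorted[8] = gfeeeggfe$g
  sorted[9] = ggfe$ggfeee
  sorted[10] = ggfeeeggfe$
sorted[2] = eeeggfe$ggf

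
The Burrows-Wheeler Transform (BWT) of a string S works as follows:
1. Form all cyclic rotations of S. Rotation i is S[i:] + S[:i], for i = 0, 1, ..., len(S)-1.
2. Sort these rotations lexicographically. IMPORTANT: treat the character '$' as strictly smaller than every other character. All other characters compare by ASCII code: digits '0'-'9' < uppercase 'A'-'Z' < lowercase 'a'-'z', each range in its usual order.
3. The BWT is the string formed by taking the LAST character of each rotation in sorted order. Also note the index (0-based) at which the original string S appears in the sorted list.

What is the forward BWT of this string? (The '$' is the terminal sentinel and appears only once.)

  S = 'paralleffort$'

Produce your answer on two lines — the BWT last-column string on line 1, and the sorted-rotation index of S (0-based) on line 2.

Answer: trpleflaf$aor
9

Derivation:
All 13 rotations (rotation i = S[i:]+S[:i]):
  rot[0] = paralleffort$
  rot[1] = aralleffort$p
  rot[2] = ralleffort$pa
  rot[3] = alleffort$par
  rot[4] = lleffort$para
  rot[5] = leffort$paral
  rot[6] = effort$parall
  rot[7] = ffort$paralle
  rot[8] = fort$parallef
  rot[9] = ort$paralleff
  rot[10] = rt$paralleffo
  rot[11] = t$paralleffor
  rot[12] = $paralleffort
Sorted (with $ < everything):
  sorted[0] = $paralleffort  (last char: 't')
  sorted[1] = alleffort$par  (last char: 'r')
  sorted[2] = aralleffort$p  (last char: 'p')
  sorted[3] = effort$parall  (last char: 'l')
  sorted[4] = ffort$paralle  (last char: 'e')
  sorted[5] = fort$parallef  (last char: 'f')
  sorted[6] = leffort$paral  (last char: 'l')
  sorted[7] = lleffort$para  (last char: 'a')
  sorted[8] = ort$paralleff  (last char: 'f')
  sorted[9] = paralleffort$  (last char: '$')
  sorted[10] = ralleffort$pa  (last char: 'a')
  sorted[11] = rt$paralleffo  (last char: 'o')
  sorted[12] = t$paralleffor  (last char: 'r')
Last column: trpleflaf$aor
Original string S is at sorted index 9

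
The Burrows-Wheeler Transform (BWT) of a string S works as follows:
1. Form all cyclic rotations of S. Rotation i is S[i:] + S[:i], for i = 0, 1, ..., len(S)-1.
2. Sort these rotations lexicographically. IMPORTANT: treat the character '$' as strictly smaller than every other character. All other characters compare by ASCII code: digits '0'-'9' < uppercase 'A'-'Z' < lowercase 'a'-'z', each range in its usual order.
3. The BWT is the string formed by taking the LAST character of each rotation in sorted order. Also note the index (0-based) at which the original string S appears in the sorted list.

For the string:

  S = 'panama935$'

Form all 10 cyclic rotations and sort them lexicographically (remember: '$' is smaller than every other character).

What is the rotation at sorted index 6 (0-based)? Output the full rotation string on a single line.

Answer: anama935$p

Derivation:
All 10 rotations (rotation i = S[i:]+S[:i]):
  rot[0] = panama935$
  rot[1] = anama935$p
  rot[2] = nama935$pa
  rot[3] = ama935$pan
  rot[4] = ma935$pana
  rot[5] = a935$panam
  rot[6] = 935$panama
  rot[7] = 35$panama9
  rot[8] = 5$panama93
  rot[9] = $panama935
Sorted (with $ < everything):
  sorted[0] = $panama935
  sorted[1] = 35$panama9
  sorted[2] = 5$panama93
  sorted[3] = 935$panama
  sorted[4] = a935$panam
  sorted[5] = ama935$pan
  sorted[6] = anama935$p
  sorted[7] = ma935$pana
  sorted[8] = nama935$pa
  sorted[9] = panama935$
sorted[6] = anama935$p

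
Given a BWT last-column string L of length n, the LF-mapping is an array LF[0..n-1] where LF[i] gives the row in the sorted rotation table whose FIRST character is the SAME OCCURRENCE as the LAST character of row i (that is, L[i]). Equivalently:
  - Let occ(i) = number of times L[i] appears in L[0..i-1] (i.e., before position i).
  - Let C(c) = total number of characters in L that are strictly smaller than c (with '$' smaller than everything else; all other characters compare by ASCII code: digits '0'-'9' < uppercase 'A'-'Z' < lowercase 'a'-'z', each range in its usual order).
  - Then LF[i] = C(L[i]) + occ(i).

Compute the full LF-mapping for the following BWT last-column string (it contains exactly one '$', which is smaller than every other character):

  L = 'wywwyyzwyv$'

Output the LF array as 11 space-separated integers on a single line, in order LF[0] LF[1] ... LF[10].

Answer: 2 6 3 4 7 8 10 5 9 1 0

Derivation:
Char counts: '$':1, 'v':1, 'w':4, 'y':4, 'z':1
C (first-col start): C('$')=0, C('v')=1, C('w')=2, C('y')=6, C('z')=10
L[0]='w': occ=0, LF[0]=C('w')+0=2+0=2
L[1]='y': occ=0, LF[1]=C('y')+0=6+0=6
L[2]='w': occ=1, LF[2]=C('w')+1=2+1=3
L[3]='w': occ=2, LF[3]=C('w')+2=2+2=4
L[4]='y': occ=1, LF[4]=C('y')+1=6+1=7
L[5]='y': occ=2, LF[5]=C('y')+2=6+2=8
L[6]='z': occ=0, LF[6]=C('z')+0=10+0=10
L[7]='w': occ=3, LF[7]=C('w')+3=2+3=5
L[8]='y': occ=3, LF[8]=C('y')+3=6+3=9
L[9]='v': occ=0, LF[9]=C('v')+0=1+0=1
L[10]='$': occ=0, LF[10]=C('$')+0=0+0=0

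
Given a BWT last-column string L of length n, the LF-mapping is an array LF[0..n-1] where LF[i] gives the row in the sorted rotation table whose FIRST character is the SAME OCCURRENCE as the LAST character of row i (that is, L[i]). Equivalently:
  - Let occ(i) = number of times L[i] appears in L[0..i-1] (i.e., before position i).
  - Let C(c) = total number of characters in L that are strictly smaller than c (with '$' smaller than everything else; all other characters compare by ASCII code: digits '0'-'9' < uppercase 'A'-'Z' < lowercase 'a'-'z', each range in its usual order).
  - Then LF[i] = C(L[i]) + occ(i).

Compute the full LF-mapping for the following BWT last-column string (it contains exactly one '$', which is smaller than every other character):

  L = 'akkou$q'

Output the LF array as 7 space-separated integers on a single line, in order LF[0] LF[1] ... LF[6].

Answer: 1 2 3 4 6 0 5

Derivation:
Char counts: '$':1, 'a':1, 'k':2, 'o':1, 'q':1, 'u':1
C (first-col start): C('$')=0, C('a')=1, C('k')=2, C('o')=4, C('q')=5, C('u')=6
L[0]='a': occ=0, LF[0]=C('a')+0=1+0=1
L[1]='k': occ=0, LF[1]=C('k')+0=2+0=2
L[2]='k': occ=1, LF[2]=C('k')+1=2+1=3
L[3]='o': occ=0, LF[3]=C('o')+0=4+0=4
L[4]='u': occ=0, LF[4]=C('u')+0=6+0=6
L[5]='$': occ=0, LF[5]=C('$')+0=0+0=0
L[6]='q': occ=0, LF[6]=C('q')+0=5+0=5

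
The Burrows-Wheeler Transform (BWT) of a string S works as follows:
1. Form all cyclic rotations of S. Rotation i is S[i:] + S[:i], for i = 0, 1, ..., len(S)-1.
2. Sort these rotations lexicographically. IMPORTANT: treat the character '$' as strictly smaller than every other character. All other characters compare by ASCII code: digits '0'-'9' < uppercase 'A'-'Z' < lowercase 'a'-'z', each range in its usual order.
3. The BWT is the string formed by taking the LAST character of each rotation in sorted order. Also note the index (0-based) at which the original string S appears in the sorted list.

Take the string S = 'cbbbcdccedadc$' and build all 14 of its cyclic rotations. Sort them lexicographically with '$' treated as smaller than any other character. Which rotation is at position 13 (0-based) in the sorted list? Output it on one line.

All 14 rotations (rotation i = S[i:]+S[:i]):
  rot[0] = cbbbcdccedadc$
  rot[1] = bbbcdccedadc$c
  rot[2] = bbcdccedadc$cb
  rot[3] = bcdccedadc$cbb
  rot[4] = cdccedadc$cbbb
  rot[5] = dccedadc$cbbbc
  rot[6] = ccedadc$cbbbcd
  rot[7] = cedadc$cbbbcdc
  rot[8] = edadc$cbbbcdcc
  rot[9] = dadc$cbbbcdcce
  rot[10] = adc$cbbbcdcced
  rot[11] = dc$cbbbcdcceda
  rot[12] = c$cbbbcdccedad
  rot[13] = $cbbbcdccedadc
Sorted (with $ < everything):
  sorted[0] = $cbbbcdccedadc
  sorted[1] = adc$cbbbcdcced
  sorted[2] = bbbcdccedadc$c
  sorted[3] = bbcdccedadc$cb
  sorted[4] = bcdccedadc$cbb
  sorted[5] = c$cbbbcdccedad
  sorted[6] = cbbbcdccedadc$
  sorted[7] = ccedadc$cbbbcd
  sorted[8] = cdccedadc$cbbb
  sorted[9] = cedadc$cbbbcdc
  sorted[10] = dadc$cbbbcdcce
  sorted[11] = dc$cbbbcdcceda
  sorted[12] = dccedadc$cbbbc
  sorted[13] = edadc$cbbbcdcc
sorted[13] = edadc$cbbbcdcc

Answer: edadc$cbbbcdcc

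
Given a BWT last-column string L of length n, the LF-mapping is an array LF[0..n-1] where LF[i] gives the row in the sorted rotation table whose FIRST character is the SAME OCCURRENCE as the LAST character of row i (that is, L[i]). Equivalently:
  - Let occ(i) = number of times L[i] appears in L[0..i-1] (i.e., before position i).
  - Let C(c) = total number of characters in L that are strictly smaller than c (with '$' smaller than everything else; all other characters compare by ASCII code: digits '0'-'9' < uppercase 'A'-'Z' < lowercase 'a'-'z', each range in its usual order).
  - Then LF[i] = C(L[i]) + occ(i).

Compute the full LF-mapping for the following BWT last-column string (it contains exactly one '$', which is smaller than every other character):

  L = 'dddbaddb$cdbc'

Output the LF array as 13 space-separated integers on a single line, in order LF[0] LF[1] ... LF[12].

Answer: 7 8 9 2 1 10 11 3 0 5 12 4 6

Derivation:
Char counts: '$':1, 'a':1, 'b':3, 'c':2, 'd':6
C (first-col start): C('$')=0, C('a')=1, C('b')=2, C('c')=5, C('d')=7
L[0]='d': occ=0, LF[0]=C('d')+0=7+0=7
L[1]='d': occ=1, LF[1]=C('d')+1=7+1=8
L[2]='d': occ=2, LF[2]=C('d')+2=7+2=9
L[3]='b': occ=0, LF[3]=C('b')+0=2+0=2
L[4]='a': occ=0, LF[4]=C('a')+0=1+0=1
L[5]='d': occ=3, LF[5]=C('d')+3=7+3=10
L[6]='d': occ=4, LF[6]=C('d')+4=7+4=11
L[7]='b': occ=1, LF[7]=C('b')+1=2+1=3
L[8]='$': occ=0, LF[8]=C('$')+0=0+0=0
L[9]='c': occ=0, LF[9]=C('c')+0=5+0=5
L[10]='d': occ=5, LF[10]=C('d')+5=7+5=12
L[11]='b': occ=2, LF[11]=C('b')+2=2+2=4
L[12]='c': occ=1, LF[12]=C('c')+1=5+1=6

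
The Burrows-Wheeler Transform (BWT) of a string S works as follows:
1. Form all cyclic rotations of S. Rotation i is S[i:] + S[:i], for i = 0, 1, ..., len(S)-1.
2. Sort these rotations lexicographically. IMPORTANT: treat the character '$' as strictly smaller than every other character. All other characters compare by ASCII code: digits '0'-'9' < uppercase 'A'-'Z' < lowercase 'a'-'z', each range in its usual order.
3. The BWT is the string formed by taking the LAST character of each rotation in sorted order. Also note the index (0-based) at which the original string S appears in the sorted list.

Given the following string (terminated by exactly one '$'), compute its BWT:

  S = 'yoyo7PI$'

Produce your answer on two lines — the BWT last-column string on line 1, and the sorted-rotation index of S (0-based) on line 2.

Answer: IoP7yyo$
7

Derivation:
All 8 rotations (rotation i = S[i:]+S[:i]):
  rot[0] = yoyo7PI$
  rot[1] = oyo7PI$y
  rot[2] = yo7PI$yo
  rot[3] = o7PI$yoy
  rot[4] = 7PI$yoyo
  rot[5] = PI$yoyo7
  rot[6] = I$yoyo7P
  rot[7] = $yoyo7PI
Sorted (with $ < everything):
  sorted[0] = $yoyo7PI  (last char: 'I')
  sorted[1] = 7PI$yoyo  (last char: 'o')
  sorted[2] = I$yoyo7P  (last char: 'P')
  sorted[3] = PI$yoyo7  (last char: '7')
  sorted[4] = o7PI$yoy  (last char: 'y')
  sorted[5] = oyo7PI$y  (last char: 'y')
  sorted[6] = yo7PI$yo  (last char: 'o')
  sorted[7] = yoyo7PI$  (last char: '$')
Last column: IoP7yyo$
Original string S is at sorted index 7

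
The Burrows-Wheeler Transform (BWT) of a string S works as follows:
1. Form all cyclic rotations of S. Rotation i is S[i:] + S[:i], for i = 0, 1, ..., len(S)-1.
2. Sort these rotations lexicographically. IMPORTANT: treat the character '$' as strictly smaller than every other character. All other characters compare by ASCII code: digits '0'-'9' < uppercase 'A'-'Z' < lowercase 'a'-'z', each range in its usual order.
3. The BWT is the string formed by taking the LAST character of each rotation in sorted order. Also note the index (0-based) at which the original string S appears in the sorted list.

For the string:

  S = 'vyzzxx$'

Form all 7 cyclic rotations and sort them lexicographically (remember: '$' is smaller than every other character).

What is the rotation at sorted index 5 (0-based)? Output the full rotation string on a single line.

Answer: zxx$vyz

Derivation:
All 7 rotations (rotation i = S[i:]+S[:i]):
  rot[0] = vyzzxx$
  rot[1] = yzzxx$v
  rot[2] = zzxx$vy
  rot[3] = zxx$vyz
  rot[4] = xx$vyzz
  rot[5] = x$vyzzx
  rot[6] = $vyzzxx
Sorted (with $ < everything):
  sorted[0] = $vyzzxx
  sorted[1] = vyzzxx$
  sorted[2] = x$vyzzx
  sorted[3] = xx$vyzz
  sorted[4] = yzzxx$v
  sorted[5] = zxx$vyz
  sorted[6] = zzxx$vy
sorted[5] = zxx$vyz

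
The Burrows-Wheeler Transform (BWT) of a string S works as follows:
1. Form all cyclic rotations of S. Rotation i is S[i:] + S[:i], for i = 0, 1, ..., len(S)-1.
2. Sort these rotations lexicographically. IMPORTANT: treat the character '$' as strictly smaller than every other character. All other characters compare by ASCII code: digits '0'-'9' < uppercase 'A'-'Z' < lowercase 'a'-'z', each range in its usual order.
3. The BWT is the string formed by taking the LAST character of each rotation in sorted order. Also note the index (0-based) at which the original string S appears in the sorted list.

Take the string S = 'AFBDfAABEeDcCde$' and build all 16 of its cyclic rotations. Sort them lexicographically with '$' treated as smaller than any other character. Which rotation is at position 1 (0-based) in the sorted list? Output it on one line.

Answer: AABEeDcCde$AFBDf

Derivation:
All 16 rotations (rotation i = S[i:]+S[:i]):
  rot[0] = AFBDfAABEeDcCde$
  rot[1] = FBDfAABEeDcCde$A
  rot[2] = BDfAABEeDcCde$AF
  rot[3] = DfAABEeDcCde$AFB
  rot[4] = fAABEeDcCde$AFBD
  rot[5] = AABEeDcCde$AFBDf
  rot[6] = ABEeDcCde$AFBDfA
  rot[7] = BEeDcCde$AFBDfAA
  rot[8] = EeDcCde$AFBDfAAB
  rot[9] = eDcCde$AFBDfAABE
  rot[10] = DcCde$AFBDfAABEe
  rot[11] = cCde$AFBDfAABEeD
  rot[12] = Cde$AFBDfAABEeDc
  rot[13] = de$AFBDfAABEeDcC
  rot[14] = e$AFBDfAABEeDcCd
  rot[15] = $AFBDfAABEeDcCde
Sorted (with $ < everything):
  sorted[0] = $AFBDfAABEeDcCde
  sorted[1] = AABEeDcCde$AFBDf
  sorted[2] = ABEeDcCde$AFBDfA
  sorted[3] = AFBDfAABEeDcCde$
  sorted[4] = BDfAABEeDcCde$AF
  sorted[5] = BEeDcCde$AFBDfAA
  sorted[6] = Cde$AFBDfAABEeDc
  sorted[7] = DcCde$AFBDfAABEe
  sorted[8] = DfAABEeDcCde$AFB
  sorted[9] = EeDcCde$AFBDfAAB
  sorted[10] = FBDfAABEeDcCde$A
  sorted[11] = cCde$AFBDfAABEeD
  sorted[12] = de$AFBDfAABEeDcC
  sorted[13] = e$AFBDfAABEeDcCd
  sorted[14] = eDcCde$AFBDfAABE
  sorted[15] = fAABEeDcCde$AFBD
sorted[1] = AABEeDcCde$AFBDf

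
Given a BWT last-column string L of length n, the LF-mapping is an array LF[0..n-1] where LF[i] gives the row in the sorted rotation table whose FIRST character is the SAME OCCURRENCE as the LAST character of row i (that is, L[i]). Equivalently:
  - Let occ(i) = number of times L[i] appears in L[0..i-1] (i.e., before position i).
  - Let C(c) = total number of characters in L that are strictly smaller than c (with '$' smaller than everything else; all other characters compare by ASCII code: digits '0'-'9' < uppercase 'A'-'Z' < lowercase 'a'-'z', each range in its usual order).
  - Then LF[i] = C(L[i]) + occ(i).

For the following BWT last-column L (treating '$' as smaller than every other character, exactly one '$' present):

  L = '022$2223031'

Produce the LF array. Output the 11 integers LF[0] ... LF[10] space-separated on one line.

Char counts: '$':1, '0':2, '1':1, '2':5, '3':2
C (first-col start): C('$')=0, C('0')=1, C('1')=3, C('2')=4, C('3')=9
L[0]='0': occ=0, LF[0]=C('0')+0=1+0=1
L[1]='2': occ=0, LF[1]=C('2')+0=4+0=4
L[2]='2': occ=1, LF[2]=C('2')+1=4+1=5
L[3]='$': occ=0, LF[3]=C('$')+0=0+0=0
L[4]='2': occ=2, LF[4]=C('2')+2=4+2=6
L[5]='2': occ=3, LF[5]=C('2')+3=4+3=7
L[6]='2': occ=4, LF[6]=C('2')+4=4+4=8
L[7]='3': occ=0, LF[7]=C('3')+0=9+0=9
L[8]='0': occ=1, LF[8]=C('0')+1=1+1=2
L[9]='3': occ=1, LF[9]=C('3')+1=9+1=10
L[10]='1': occ=0, LF[10]=C('1')+0=3+0=3

Answer: 1 4 5 0 6 7 8 9 2 10 3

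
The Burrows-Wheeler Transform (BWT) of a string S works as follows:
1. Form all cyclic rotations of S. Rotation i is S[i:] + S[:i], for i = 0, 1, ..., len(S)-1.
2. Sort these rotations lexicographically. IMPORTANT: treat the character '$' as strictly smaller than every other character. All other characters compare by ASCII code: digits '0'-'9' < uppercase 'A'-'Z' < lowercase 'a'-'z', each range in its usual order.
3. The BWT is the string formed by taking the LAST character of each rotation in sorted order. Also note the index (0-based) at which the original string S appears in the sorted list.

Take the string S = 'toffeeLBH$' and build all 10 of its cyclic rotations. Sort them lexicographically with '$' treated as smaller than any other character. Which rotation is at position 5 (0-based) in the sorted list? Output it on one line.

All 10 rotations (rotation i = S[i:]+S[:i]):
  rot[0] = toffeeLBH$
  rot[1] = offeeLBH$t
  rot[2] = ffeeLBH$to
  rot[3] = feeLBH$tof
  rot[4] = eeLBH$toff
  rot[5] = eLBH$toffe
  rot[6] = LBH$toffee
  rot[7] = BH$toffeeL
  rot[8] = H$toffeeLB
  rot[9] = $toffeeLBH
Sorted (with $ < everything):
  sorted[0] = $toffeeLBH
  sorted[1] = BH$toffeeL
  sorted[2] = H$toffeeLB
  sorted[3] = LBH$toffee
  sorted[4] = eLBH$toffe
  sorted[5] = eeLBH$toff
  sorted[6] = feeLBH$tof
  sorted[7] = ffeeLBH$to
  sorted[8] = offeeLBH$t
  sorted[9] = toffeeLBH$
sorted[5] = eeLBH$toff

Answer: eeLBH$toff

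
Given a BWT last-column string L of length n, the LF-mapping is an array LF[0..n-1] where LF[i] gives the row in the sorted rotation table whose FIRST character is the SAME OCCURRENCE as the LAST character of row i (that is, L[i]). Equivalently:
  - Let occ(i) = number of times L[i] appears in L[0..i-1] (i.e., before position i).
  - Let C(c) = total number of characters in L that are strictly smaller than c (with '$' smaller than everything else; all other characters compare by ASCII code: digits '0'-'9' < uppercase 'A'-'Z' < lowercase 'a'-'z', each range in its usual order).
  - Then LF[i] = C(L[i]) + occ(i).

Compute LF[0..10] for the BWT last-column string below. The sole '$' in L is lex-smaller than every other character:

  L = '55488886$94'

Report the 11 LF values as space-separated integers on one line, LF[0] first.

Char counts: '$':1, '4':2, '5':2, '6':1, '8':4, '9':1
C (first-col start): C('$')=0, C('4')=1, C('5')=3, C('6')=5, C('8')=6, C('9')=10
L[0]='5': occ=0, LF[0]=C('5')+0=3+0=3
L[1]='5': occ=1, LF[1]=C('5')+1=3+1=4
L[2]='4': occ=0, LF[2]=C('4')+0=1+0=1
L[3]='8': occ=0, LF[3]=C('8')+0=6+0=6
L[4]='8': occ=1, LF[4]=C('8')+1=6+1=7
L[5]='8': occ=2, LF[5]=C('8')+2=6+2=8
L[6]='8': occ=3, LF[6]=C('8')+3=6+3=9
L[7]='6': occ=0, LF[7]=C('6')+0=5+0=5
L[8]='$': occ=0, LF[8]=C('$')+0=0+0=0
L[9]='9': occ=0, LF[9]=C('9')+0=10+0=10
L[10]='4': occ=1, LF[10]=C('4')+1=1+1=2

Answer: 3 4 1 6 7 8 9 5 0 10 2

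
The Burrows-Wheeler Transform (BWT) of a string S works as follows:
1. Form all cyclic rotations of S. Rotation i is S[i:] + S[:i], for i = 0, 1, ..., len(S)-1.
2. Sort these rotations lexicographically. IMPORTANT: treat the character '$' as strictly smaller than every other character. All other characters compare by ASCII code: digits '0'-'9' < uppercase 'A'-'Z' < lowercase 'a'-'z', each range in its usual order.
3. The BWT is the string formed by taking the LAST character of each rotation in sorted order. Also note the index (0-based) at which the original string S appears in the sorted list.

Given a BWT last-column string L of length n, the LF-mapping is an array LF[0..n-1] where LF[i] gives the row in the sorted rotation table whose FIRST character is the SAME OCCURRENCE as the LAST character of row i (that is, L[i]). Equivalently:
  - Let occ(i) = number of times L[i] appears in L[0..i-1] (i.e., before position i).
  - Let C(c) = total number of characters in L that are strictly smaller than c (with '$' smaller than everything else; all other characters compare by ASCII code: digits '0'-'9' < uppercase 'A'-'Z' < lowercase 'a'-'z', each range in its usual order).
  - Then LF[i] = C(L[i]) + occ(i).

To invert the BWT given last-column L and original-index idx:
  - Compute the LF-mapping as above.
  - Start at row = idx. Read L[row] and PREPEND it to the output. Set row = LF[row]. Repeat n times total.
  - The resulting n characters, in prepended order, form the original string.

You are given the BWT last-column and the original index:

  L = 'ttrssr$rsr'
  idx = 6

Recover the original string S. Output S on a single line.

LF mapping: 8 9 1 5 6 2 0 3 7 4
Walk LF starting at row 6, prepending L[row]:
  step 1: row=6, L[6]='$', prepend. Next row=LF[6]=0
  step 2: row=0, L[0]='t', prepend. Next row=LF[0]=8
  step 3: row=8, L[8]='s', prepend. Next row=LF[8]=7
  step 4: row=7, L[7]='r', prepend. Next row=LF[7]=3
  step 5: row=3, L[3]='s', prepend. Next row=LF[3]=5
  step 6: row=5, L[5]='r', prepend. Next row=LF[5]=2
  step 7: row=2, L[2]='r', prepend. Next row=LF[2]=1
  step 8: row=1, L[1]='t', prepend. Next row=LF[1]=9
  step 9: row=9, L[9]='r', prepend. Next row=LF[9]=4
  step 10: row=4, L[4]='s', prepend. Next row=LF[4]=6
Reversed output: srtrrsrst$

Answer: srtrrsrst$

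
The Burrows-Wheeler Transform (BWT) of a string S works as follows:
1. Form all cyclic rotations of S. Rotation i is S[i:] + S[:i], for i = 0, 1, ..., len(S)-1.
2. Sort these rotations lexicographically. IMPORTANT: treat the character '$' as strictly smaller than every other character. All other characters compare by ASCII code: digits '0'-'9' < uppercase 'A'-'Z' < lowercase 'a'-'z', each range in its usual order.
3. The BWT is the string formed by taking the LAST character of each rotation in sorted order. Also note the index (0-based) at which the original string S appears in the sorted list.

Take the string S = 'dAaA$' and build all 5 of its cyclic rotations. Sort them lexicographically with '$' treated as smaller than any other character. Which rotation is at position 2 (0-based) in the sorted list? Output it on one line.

Answer: AaA$d

Derivation:
All 5 rotations (rotation i = S[i:]+S[:i]):
  rot[0] = dAaA$
  rot[1] = AaA$d
  rot[2] = aA$dA
  rot[3] = A$dAa
  rot[4] = $dAaA
Sorted (with $ < everything):
  sorted[0] = $dAaA
  sorted[1] = A$dAa
  sorted[2] = AaA$d
  sorted[3] = aA$dA
  sorted[4] = dAaA$
sorted[2] = AaA$d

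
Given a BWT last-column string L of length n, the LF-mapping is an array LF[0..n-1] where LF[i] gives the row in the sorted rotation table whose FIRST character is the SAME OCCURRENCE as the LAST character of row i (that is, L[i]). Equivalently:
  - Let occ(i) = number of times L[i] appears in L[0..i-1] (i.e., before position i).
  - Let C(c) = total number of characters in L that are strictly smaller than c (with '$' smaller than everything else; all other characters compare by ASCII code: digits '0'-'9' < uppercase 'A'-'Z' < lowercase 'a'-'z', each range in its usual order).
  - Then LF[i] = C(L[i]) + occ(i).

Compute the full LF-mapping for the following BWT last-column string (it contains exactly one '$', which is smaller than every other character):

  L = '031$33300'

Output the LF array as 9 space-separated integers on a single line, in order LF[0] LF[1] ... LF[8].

Char counts: '$':1, '0':3, '1':1, '3':4
C (first-col start): C('$')=0, C('0')=1, C('1')=4, C('3')=5
L[0]='0': occ=0, LF[0]=C('0')+0=1+0=1
L[1]='3': occ=0, LF[1]=C('3')+0=5+0=5
L[2]='1': occ=0, LF[2]=C('1')+0=4+0=4
L[3]='$': occ=0, LF[3]=C('$')+0=0+0=0
L[4]='3': occ=1, LF[4]=C('3')+1=5+1=6
L[5]='3': occ=2, LF[5]=C('3')+2=5+2=7
L[6]='3': occ=3, LF[6]=C('3')+3=5+3=8
L[7]='0': occ=1, LF[7]=C('0')+1=1+1=2
L[8]='0': occ=2, LF[8]=C('0')+2=1+2=3

Answer: 1 5 4 0 6 7 8 2 3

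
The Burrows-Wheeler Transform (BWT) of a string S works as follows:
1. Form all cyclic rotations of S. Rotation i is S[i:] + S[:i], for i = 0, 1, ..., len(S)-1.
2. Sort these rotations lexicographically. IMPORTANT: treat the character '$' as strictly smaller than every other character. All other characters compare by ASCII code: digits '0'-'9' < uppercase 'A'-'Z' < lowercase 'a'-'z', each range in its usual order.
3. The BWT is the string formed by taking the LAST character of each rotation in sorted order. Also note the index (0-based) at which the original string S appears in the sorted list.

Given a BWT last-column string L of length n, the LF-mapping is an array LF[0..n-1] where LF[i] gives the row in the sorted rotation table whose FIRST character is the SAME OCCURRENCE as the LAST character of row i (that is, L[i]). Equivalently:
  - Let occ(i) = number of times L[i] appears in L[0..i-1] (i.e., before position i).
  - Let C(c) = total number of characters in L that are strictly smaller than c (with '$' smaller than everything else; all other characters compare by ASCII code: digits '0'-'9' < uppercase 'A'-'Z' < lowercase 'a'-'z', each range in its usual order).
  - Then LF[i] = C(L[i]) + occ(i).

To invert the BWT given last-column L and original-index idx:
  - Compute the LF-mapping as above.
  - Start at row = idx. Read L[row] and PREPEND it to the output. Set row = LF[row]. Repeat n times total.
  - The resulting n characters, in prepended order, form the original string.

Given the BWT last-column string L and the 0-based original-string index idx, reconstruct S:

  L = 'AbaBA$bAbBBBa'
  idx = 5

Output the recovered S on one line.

Answer: BabaABABbBbA$

Derivation:
LF mapping: 1 10 8 4 2 0 11 3 12 5 6 7 9
Walk LF starting at row 5, prepending L[row]:
  step 1: row=5, L[5]='$', prepend. Next row=LF[5]=0
  step 2: row=0, L[0]='A', prepend. Next row=LF[0]=1
  step 3: row=1, L[1]='b', prepend. Next row=LF[1]=10
  step 4: row=10, L[10]='B', prepend. Next row=LF[10]=6
  step 5: row=6, L[6]='b', prepend. Next row=LF[6]=11
  step 6: row=11, L[11]='B', prepend. Next row=LF[11]=7
  step 7: row=7, L[7]='A', prepend. Next row=LF[7]=3
  step 8: row=3, L[3]='B', prepend. Next row=LF[3]=4
  step 9: row=4, L[4]='A', prepend. Next row=LF[4]=2
  step 10: row=2, L[2]='a', prepend. Next row=LF[2]=8
  step 11: row=8, L[8]='b', prepend. Next row=LF[8]=12
  step 12: row=12, L[12]='a', prepend. Next row=LF[12]=9
  step 13: row=9, L[9]='B', prepend. Next row=LF[9]=5
Reversed output: BabaABABbBbA$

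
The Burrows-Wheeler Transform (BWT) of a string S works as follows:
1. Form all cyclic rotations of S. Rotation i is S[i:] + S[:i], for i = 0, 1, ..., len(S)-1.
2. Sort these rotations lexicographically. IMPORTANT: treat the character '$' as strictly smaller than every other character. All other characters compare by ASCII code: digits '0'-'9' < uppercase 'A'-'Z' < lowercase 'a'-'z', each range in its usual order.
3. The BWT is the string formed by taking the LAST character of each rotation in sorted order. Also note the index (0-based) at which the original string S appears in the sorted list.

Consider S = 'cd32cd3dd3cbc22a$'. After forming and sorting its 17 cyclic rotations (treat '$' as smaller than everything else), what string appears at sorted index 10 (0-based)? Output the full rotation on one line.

All 17 rotations (rotation i = S[i:]+S[:i]):
  rot[0] = cd32cd3dd3cbc22a$
  rot[1] = d32cd3dd3cbc22a$c
  rot[2] = 32cd3dd3cbc22a$cd
  rot[3] = 2cd3dd3cbc22a$cd3
  rot[4] = cd3dd3cbc22a$cd32
  rot[5] = d3dd3cbc22a$cd32c
  rot[6] = 3dd3cbc22a$cd32cd
  rot[7] = dd3cbc22a$cd32cd3
  rot[8] = d3cbc22a$cd32cd3d
  rot[9] = 3cbc22a$cd32cd3dd
  rot[10] = cbc22a$cd32cd3dd3
  rot[11] = bc22a$cd32cd3dd3c
  rot[12] = c22a$cd32cd3dd3cb
  rot[13] = 22a$cd32cd3dd3cbc
  rot[14] = 2a$cd32cd3dd3cbc2
  rot[15] = a$cd32cd3dd3cbc22
  rot[16] = $cd32cd3dd3cbc22a
Sorted (with $ < everything):
  sorted[0] = $cd32cd3dd3cbc22a
  sorted[1] = 22a$cd32cd3dd3cbc
  sorted[2] = 2a$cd32cd3dd3cbc2
  sorted[3] = 2cd3dd3cbc22a$cd3
  sorted[4] = 32cd3dd3cbc22a$cd
  sorted[5] = 3cbc22a$cd32cd3dd
  sorted[6] = 3dd3cbc22a$cd32cd
  sorted[7] = a$cd32cd3dd3cbc22
  sorted[8] = bc22a$cd32cd3dd3c
  sorted[9] = c22a$cd32cd3dd3cb
  sorted[10] = cbc22a$cd32cd3dd3
  sorted[11] = cd32cd3dd3cbc22a$
  sorted[12] = cd3dd3cbc22a$cd32
  sorted[13] = d32cd3dd3cbc22a$c
  sorted[14] = d3cbc22a$cd32cd3d
  sorted[15] = d3dd3cbc22a$cd32c
  sorted[16] = dd3cbc22a$cd32cd3
sorted[10] = cbc22a$cd32cd3dd3

Answer: cbc22a$cd32cd3dd3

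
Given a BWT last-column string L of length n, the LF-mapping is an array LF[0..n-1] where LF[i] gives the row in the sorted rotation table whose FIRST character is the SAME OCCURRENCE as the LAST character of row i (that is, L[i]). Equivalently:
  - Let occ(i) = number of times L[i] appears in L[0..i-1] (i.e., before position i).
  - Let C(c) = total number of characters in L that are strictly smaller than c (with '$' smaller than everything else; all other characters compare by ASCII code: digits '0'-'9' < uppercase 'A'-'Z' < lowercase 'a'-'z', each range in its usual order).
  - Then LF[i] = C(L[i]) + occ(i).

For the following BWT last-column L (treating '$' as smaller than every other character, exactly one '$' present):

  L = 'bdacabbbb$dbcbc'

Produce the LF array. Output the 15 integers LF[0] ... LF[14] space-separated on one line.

Char counts: '$':1, 'a':2, 'b':7, 'c':3, 'd':2
C (first-col start): C('$')=0, C('a')=1, C('b')=3, C('c')=10, C('d')=13
L[0]='b': occ=0, LF[0]=C('b')+0=3+0=3
L[1]='d': occ=0, LF[1]=C('d')+0=13+0=13
L[2]='a': occ=0, LF[2]=C('a')+0=1+0=1
L[3]='c': occ=0, LF[3]=C('c')+0=10+0=10
L[4]='a': occ=1, LF[4]=C('a')+1=1+1=2
L[5]='b': occ=1, LF[5]=C('b')+1=3+1=4
L[6]='b': occ=2, LF[6]=C('b')+2=3+2=5
L[7]='b': occ=3, LF[7]=C('b')+3=3+3=6
L[8]='b': occ=4, LF[8]=C('b')+4=3+4=7
L[9]='$': occ=0, LF[9]=C('$')+0=0+0=0
L[10]='d': occ=1, LF[10]=C('d')+1=13+1=14
L[11]='b': occ=5, LF[11]=C('b')+5=3+5=8
L[12]='c': occ=1, LF[12]=C('c')+1=10+1=11
L[13]='b': occ=6, LF[13]=C('b')+6=3+6=9
L[14]='c': occ=2, LF[14]=C('c')+2=10+2=12

Answer: 3 13 1 10 2 4 5 6 7 0 14 8 11 9 12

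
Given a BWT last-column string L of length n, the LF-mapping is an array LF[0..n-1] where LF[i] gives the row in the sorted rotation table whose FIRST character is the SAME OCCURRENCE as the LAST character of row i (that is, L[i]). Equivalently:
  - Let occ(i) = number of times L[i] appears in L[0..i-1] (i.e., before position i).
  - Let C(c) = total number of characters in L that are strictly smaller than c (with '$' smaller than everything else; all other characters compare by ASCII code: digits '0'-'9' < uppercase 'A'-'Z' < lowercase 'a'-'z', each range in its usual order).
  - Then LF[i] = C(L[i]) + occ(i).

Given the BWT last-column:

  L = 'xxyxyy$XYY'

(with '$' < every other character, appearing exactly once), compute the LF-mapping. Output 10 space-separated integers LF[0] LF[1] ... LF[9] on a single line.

Char counts: '$':1, 'X':1, 'Y':2, 'x':3, 'y':3
C (first-col start): C('$')=0, C('X')=1, C('Y')=2, C('x')=4, C('y')=7
L[0]='x': occ=0, LF[0]=C('x')+0=4+0=4
L[1]='x': occ=1, LF[1]=C('x')+1=4+1=5
L[2]='y': occ=0, LF[2]=C('y')+0=7+0=7
L[3]='x': occ=2, LF[3]=C('x')+2=4+2=6
L[4]='y': occ=1, LF[4]=C('y')+1=7+1=8
L[5]='y': occ=2, LF[5]=C('y')+2=7+2=9
L[6]='$': occ=0, LF[6]=C('$')+0=0+0=0
L[7]='X': occ=0, LF[7]=C('X')+0=1+0=1
L[8]='Y': occ=0, LF[8]=C('Y')+0=2+0=2
L[9]='Y': occ=1, LF[9]=C('Y')+1=2+1=3

Answer: 4 5 7 6 8 9 0 1 2 3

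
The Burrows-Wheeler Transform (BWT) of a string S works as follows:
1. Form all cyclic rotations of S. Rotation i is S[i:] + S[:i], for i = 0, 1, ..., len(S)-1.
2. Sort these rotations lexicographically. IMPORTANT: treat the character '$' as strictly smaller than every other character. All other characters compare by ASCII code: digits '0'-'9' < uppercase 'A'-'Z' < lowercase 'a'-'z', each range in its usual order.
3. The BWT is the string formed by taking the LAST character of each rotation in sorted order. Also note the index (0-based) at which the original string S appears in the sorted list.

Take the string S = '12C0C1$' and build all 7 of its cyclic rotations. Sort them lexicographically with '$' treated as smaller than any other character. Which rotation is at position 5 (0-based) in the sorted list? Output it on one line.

All 7 rotations (rotation i = S[i:]+S[:i]):
  rot[0] = 12C0C1$
  rot[1] = 2C0C1$1
  rot[2] = C0C1$12
  rot[3] = 0C1$12C
  rot[4] = C1$12C0
  rot[5] = 1$12C0C
  rot[6] = $12C0C1
Sorted (with $ < everything):
  sorted[0] = $12C0C1
  sorted[1] = 0C1$12C
  sorted[2] = 1$12C0C
  sorted[3] = 12C0C1$
  sorted[4] = 2C0C1$1
  sorted[5] = C0C1$12
  sorted[6] = C1$12C0
sorted[5] = C0C1$12

Answer: C0C1$12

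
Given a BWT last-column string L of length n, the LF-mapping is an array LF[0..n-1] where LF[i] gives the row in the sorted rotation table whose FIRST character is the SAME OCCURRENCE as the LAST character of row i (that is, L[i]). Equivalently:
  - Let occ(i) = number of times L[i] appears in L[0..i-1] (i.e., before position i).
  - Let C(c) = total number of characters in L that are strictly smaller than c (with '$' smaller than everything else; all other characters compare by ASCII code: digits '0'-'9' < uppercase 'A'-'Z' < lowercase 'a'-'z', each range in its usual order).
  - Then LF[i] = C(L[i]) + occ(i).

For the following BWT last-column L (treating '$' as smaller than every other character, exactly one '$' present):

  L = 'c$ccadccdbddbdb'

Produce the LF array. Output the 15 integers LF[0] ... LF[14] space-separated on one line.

Char counts: '$':1, 'a':1, 'b':3, 'c':5, 'd':5
C (first-col start): C('$')=0, C('a')=1, C('b')=2, C('c')=5, C('d')=10
L[0]='c': occ=0, LF[0]=C('c')+0=5+0=5
L[1]='$': occ=0, LF[1]=C('$')+0=0+0=0
L[2]='c': occ=1, LF[2]=C('c')+1=5+1=6
L[3]='c': occ=2, LF[3]=C('c')+2=5+2=7
L[4]='a': occ=0, LF[4]=C('a')+0=1+0=1
L[5]='d': occ=0, LF[5]=C('d')+0=10+0=10
L[6]='c': occ=3, LF[6]=C('c')+3=5+3=8
L[7]='c': occ=4, LF[7]=C('c')+4=5+4=9
L[8]='d': occ=1, LF[8]=C('d')+1=10+1=11
L[9]='b': occ=0, LF[9]=C('b')+0=2+0=2
L[10]='d': occ=2, LF[10]=C('d')+2=10+2=12
L[11]='d': occ=3, LF[11]=C('d')+3=10+3=13
L[12]='b': occ=1, LF[12]=C('b')+1=2+1=3
L[13]='d': occ=4, LF[13]=C('d')+4=10+4=14
L[14]='b': occ=2, LF[14]=C('b')+2=2+2=4

Answer: 5 0 6 7 1 10 8 9 11 2 12 13 3 14 4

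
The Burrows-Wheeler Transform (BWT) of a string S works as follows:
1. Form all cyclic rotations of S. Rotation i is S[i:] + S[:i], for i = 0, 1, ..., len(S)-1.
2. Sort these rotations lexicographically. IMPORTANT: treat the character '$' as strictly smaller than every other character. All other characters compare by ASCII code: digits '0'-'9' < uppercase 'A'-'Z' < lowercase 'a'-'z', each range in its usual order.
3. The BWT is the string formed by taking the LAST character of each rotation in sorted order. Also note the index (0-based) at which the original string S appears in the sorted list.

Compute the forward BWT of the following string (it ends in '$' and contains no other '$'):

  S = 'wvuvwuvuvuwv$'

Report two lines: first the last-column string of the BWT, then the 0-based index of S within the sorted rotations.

Answer: vwvvvwuwuuvu$
12

Derivation:
All 13 rotations (rotation i = S[i:]+S[:i]):
  rot[0] = wvuvwuvuvuwv$
  rot[1] = vuvwuvuvuwv$w
  rot[2] = uvwuvuvuwv$wv
  rot[3] = vwuvuvuwv$wvu
  rot[4] = wuvuvuwv$wvuv
  rot[5] = uvuvuwv$wvuvw
  rot[6] = vuvuwv$wvuvwu
  rot[7] = uvuwv$wvuvwuv
  rot[8] = vuwv$wvuvwuvu
  rot[9] = uwv$wvuvwuvuv
  rot[10] = wv$wvuvwuvuvu
  rot[11] = v$wvuvwuvuvuw
  rot[12] = $wvuvwuvuvuwv
Sorted (with $ < everything):
  sorted[0] = $wvuvwuvuvuwv  (last char: 'v')
  sorted[1] = uvuvuwv$wvuvw  (last char: 'w')
  sorted[2] = uvuwv$wvuvwuv  (last char: 'v')
  sorted[3] = uvwuvuvuwv$wv  (last char: 'v')
  sorted[4] = uwv$wvuvwuvuv  (last char: 'v')
  sorted[5] = v$wvuvwuvuvuw  (last char: 'w')
  sorted[6] = vuvuwv$wvuvwu  (last char: 'u')
  sorted[7] = vuvwuvuvuwv$w  (last char: 'w')
  sorted[8] = vuwv$wvuvwuvu  (last char: 'u')
  sorted[9] = vwuvuvuwv$wvu  (last char: 'u')
  sorted[10] = wuvuvuwv$wvuv  (last char: 'v')
  sorted[11] = wv$wvuvwuvuvu  (last char: 'u')
  sorted[12] = wvuvwuvuvuwv$  (last char: '$')
Last column: vwvvvwuwuuvu$
Original string S is at sorted index 12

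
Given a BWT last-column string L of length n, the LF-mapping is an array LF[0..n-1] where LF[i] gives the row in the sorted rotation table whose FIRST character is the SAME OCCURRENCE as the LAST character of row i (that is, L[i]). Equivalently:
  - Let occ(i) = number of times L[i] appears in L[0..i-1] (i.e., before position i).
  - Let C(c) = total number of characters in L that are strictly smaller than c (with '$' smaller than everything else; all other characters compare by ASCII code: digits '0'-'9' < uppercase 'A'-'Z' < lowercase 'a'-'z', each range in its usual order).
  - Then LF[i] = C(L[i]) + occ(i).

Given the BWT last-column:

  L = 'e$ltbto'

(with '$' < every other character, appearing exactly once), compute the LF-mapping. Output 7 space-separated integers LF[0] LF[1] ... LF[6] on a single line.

Char counts: '$':1, 'b':1, 'e':1, 'l':1, 'o':1, 't':2
C (first-col start): C('$')=0, C('b')=1, C('e')=2, C('l')=3, C('o')=4, C('t')=5
L[0]='e': occ=0, LF[0]=C('e')+0=2+0=2
L[1]='$': occ=0, LF[1]=C('$')+0=0+0=0
L[2]='l': occ=0, LF[2]=C('l')+0=3+0=3
L[3]='t': occ=0, LF[3]=C('t')+0=5+0=5
L[4]='b': occ=0, LF[4]=C('b')+0=1+0=1
L[5]='t': occ=1, LF[5]=C('t')+1=5+1=6
L[6]='o': occ=0, LF[6]=C('o')+0=4+0=4

Answer: 2 0 3 5 1 6 4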